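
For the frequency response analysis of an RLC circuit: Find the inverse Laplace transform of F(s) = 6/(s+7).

Standard pair: k/(s+a) <-> k*e^(-at)*u(t)
With k=6, a=7: f(t) = 6*e^(-7t)*u(t)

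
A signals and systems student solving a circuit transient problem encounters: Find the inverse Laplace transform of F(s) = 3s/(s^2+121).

Standard pair: s/(s^2+w^2) <-> cos(wt)*u(t)
With k=3, w=11: f(t) = 3*cos(11t)*u(t)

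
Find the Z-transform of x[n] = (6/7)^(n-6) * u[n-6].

Time-shifting property: if X(z) = Z{x[n]}, then Z{x[n-d]} = z^(-d) * X(z)
X(z) = z/(z - 6/7) for x[n] = (6/7)^n * u[n]
Z{x[n-6]} = z^(-6) * z/(z - 6/7) = z^(-5)/(z - 6/7)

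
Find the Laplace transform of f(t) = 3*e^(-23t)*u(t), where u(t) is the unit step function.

Standard Laplace transform pair:
e^(-at)*u(t) <-> 1/(s+a)
With a = 23: L{3*e^(-23t)*u(t)} = 3/(s+23), ROC: Re(s) > -23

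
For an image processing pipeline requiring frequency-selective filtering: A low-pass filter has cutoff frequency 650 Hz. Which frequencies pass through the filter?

A low-pass filter passes all frequencies below the cutoff frequency 650 Hz and attenuates higher frequencies.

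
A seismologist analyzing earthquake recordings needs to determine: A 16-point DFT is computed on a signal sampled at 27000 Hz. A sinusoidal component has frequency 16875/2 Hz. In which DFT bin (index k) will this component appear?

DFT frequency resolution = f_s/N = 27000/16 = 3375/2 Hz
Bin index k = f_signal / resolution = 16875/2 / 3375/2 = 5
The signal frequency 16875/2 Hz falls in DFT bin k = 5.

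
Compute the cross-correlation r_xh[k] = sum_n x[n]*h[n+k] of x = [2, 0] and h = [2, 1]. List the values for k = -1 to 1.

Both sequences indexed from 0 and zero outside their support.
Lags with overlap: k = -1 to 1.
  r_xh[-1] = x[1]*h[0] = 0
  r_xh[0] = x[0]*h[0] + x[1]*h[1] = 4
  r_xh[1] = x[0]*h[1] = 2
r_xh = [0, 4, 2] (for k = -1, ..., 1)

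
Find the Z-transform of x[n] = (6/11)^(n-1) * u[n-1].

Time-shifting property: if X(z) = Z{x[n]}, then Z{x[n-d]} = z^(-d) * X(z)
X(z) = z/(z - 6/11) for x[n] = (6/11)^n * u[n]
Z{x[n-1]} = z^(-1) * z/(z - 6/11) = 1/(z - 6/11)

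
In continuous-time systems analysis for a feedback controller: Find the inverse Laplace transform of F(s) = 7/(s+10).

Standard pair: k/(s+a) <-> k*e^(-at)*u(t)
With k=7, a=10: f(t) = 7*e^(-10t)*u(t)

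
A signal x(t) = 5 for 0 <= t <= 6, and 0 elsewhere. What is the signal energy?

Energy = integral of |x(t)|^2 dt over the signal duration
= 5^2 * 6 = 25 * 6 = 150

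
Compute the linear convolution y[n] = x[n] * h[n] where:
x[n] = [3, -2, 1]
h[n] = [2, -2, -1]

y[n] = sum_k x[k]*h[n-k]. Output length = len(x) + len(h) - 1 = 3 + 3 - 1 = 5.
y[0] = 3*2 = 6
y[1] = -2*2 + 3*-2 = -10
y[2] = 1*2 + -2*-2 + 3*-1 = 3
y[3] = 1*-2 + -2*-1 = 0
y[4] = 1*-1 = -1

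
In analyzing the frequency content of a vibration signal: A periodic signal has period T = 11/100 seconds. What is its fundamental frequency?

The fundamental frequency is the reciprocal of the period.
f = 1/T = 1/(11/100) = 100/11 Hz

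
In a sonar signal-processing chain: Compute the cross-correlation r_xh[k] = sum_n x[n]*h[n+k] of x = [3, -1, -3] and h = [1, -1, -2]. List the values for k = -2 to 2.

Both sequences indexed from 0 and zero outside their support.
Lags with overlap: k = -2 to 2.
  r_xh[-2] = x[2]*h[0] = -3
  r_xh[-1] = x[1]*h[0] + x[2]*h[1] = 2
  r_xh[0] = x[0]*h[0] + x[1]*h[1] + x[2]*h[2] = 10
  r_xh[1] = x[0]*h[1] + x[1]*h[2] = -1
  r_xh[2] = x[0]*h[2] = -6
r_xh = [-3, 2, 10, -1, -6] (for k = -2, ..., 2)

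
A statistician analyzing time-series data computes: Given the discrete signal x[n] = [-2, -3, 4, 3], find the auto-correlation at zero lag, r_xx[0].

The auto-correlation at zero lag r_xx[0] equals the signal energy.
r_xx[0] = sum of x[n]^2 = (-2)^2 + (-3)^2 + 4^2 + 3^2
= 4 + 9 + 16 + 9 = 38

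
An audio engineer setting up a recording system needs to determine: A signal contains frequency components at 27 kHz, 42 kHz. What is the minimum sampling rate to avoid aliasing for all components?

The highest frequency component is f_max = 42 kHz.
Nyquist rate = 2 * f_max = 2 * 42 kHz = 84 kHz.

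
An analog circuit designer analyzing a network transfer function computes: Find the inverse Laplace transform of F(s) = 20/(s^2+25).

Standard pair: w/(s^2+w^2) <-> sin(wt)*u(t)
Recognize w^2 = 25, so w = 5; numerator 20 = 4*5.
f(t) = 4*sin(5t)*u(t)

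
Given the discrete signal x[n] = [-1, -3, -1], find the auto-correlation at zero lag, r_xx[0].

The auto-correlation at zero lag r_xx[0] equals the signal energy.
r_xx[0] = sum of x[n]^2 = (-1)^2 + (-3)^2 + (-1)^2
= 1 + 9 + 1 = 11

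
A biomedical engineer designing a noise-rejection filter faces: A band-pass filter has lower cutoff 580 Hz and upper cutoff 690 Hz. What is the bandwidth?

Bandwidth = f_high - f_low
= 690 Hz - 580 Hz = 110 Hz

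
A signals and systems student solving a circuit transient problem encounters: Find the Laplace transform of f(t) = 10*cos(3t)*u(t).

Standard pair: cos(wt)*u(t) <-> s/(s^2+w^2)
With w = 3: L{10*cos(3t)*u(t)} = 10s/(s^2+9)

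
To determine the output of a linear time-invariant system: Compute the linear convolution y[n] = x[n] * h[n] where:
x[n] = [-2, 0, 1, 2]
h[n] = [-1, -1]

y[n] = sum_k x[k]*h[n-k]. Output length = len(x) + len(h) - 1 = 4 + 2 - 1 = 5.
y[0] = -2*-1 = 2
y[1] = 0*-1 + -2*-1 = 2
y[2] = 1*-1 + 0*-1 = -1
y[3] = 2*-1 + 1*-1 = -3
y[4] = 2*-1 = -2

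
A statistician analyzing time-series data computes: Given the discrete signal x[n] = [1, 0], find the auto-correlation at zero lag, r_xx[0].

The auto-correlation at zero lag r_xx[0] equals the signal energy.
r_xx[0] = sum of x[n]^2 = 1^2 + 0^2
= 1 + 0 = 1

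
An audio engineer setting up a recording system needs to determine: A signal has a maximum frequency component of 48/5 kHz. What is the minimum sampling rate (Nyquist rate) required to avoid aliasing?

By the Nyquist-Shannon sampling theorem,
the minimum sampling rate (Nyquist rate) must be at least 2 * f_max.
Nyquist rate = 2 * 48/5 kHz = 96/5 kHz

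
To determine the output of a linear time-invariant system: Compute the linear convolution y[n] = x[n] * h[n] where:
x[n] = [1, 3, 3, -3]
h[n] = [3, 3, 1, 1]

y[n] = sum_k x[k]*h[n-k]. Output length = len(x) + len(h) - 1 = 4 + 4 - 1 = 7.
y[0] = 1*3 = 3
y[1] = 3*3 + 1*3 = 12
y[2] = 3*3 + 3*3 + 1*1 = 19
y[3] = -3*3 + 3*3 + 3*1 + 1*1 = 4
y[4] = -3*3 + 3*1 + 3*1 = -3
y[5] = -3*1 + 3*1 = 0
y[6] = -3*1 = -3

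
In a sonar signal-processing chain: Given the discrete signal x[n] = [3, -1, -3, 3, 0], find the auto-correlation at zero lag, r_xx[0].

The auto-correlation at zero lag r_xx[0] equals the signal energy.
r_xx[0] = sum of x[n]^2 = 3^2 + (-1)^2 + (-3)^2 + 3^2 + 0^2
= 9 + 1 + 9 + 9 + 0 = 28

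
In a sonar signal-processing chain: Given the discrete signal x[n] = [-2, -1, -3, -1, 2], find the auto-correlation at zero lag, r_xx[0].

The auto-correlation at zero lag r_xx[0] equals the signal energy.
r_xx[0] = sum of x[n]^2 = (-2)^2 + (-1)^2 + (-3)^2 + (-1)^2 + 2^2
= 4 + 1 + 9 + 1 + 4 = 19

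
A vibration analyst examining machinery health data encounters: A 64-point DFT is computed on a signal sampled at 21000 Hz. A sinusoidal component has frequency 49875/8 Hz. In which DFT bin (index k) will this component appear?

DFT frequency resolution = f_s/N = 21000/64 = 2625/8 Hz
Bin index k = f_signal / resolution = 49875/8 / 2625/8 = 19
The signal frequency 49875/8 Hz falls in DFT bin k = 19.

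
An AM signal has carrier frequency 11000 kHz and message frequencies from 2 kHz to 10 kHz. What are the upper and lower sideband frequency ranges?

Upper sideband (USB) = fc + [fm_low, fm_high] = 11000 + [2, 10] = [11002, 11010] kHz
Lower sideband (LSB) = fc - [fm_high, fm_low] = 11000 - [10, 2] = [10990, 10998] kHz
Total occupied spectrum: 10990 kHz to 11010 kHz (plus carrier at 11000 kHz)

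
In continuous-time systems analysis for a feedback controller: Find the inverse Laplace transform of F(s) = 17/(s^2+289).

Standard pair: w/(s^2+w^2) <-> sin(wt)*u(t)
Recognize w^2 = 289, so w = 17; numerator 17 = 1*17.
f(t) = sin(17t)*u(t)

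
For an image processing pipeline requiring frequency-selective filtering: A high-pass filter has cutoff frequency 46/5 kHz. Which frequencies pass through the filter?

A high-pass filter passes all frequencies above the cutoff frequency 46/5 kHz and attenuates lower frequencies.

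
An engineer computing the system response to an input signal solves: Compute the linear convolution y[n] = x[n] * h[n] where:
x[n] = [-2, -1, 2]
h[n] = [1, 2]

y[n] = sum_k x[k]*h[n-k]. Output length = len(x) + len(h) - 1 = 3 + 2 - 1 = 4.
y[0] = -2*1 = -2
y[1] = -1*1 + -2*2 = -5
y[2] = 2*1 + -1*2 = 0
y[3] = 2*2 = 4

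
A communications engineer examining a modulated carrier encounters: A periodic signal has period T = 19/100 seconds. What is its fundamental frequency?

The fundamental frequency is the reciprocal of the period.
f = 1/T = 1/(19/100) = 100/19 Hz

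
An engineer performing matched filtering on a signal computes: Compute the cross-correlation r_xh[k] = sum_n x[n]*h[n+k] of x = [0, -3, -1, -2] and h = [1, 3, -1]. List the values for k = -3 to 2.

Both sequences indexed from 0 and zero outside their support.
Lags with overlap: k = -3 to 2.
  r_xh[-3] = x[3]*h[0] = -2
  r_xh[-2] = x[2]*h[0] + x[3]*h[1] = -7
  r_xh[-1] = x[1]*h[0] + x[2]*h[1] + x[3]*h[2] = -4
  r_xh[0] = x[0]*h[0] + x[1]*h[1] + x[2]*h[2] = -8
  r_xh[1] = x[0]*h[1] + x[1]*h[2] = 3
  r_xh[2] = x[0]*h[2] = 0
r_xh = [-2, -7, -4, -8, 3, 0] (for k = -3, ..., 2)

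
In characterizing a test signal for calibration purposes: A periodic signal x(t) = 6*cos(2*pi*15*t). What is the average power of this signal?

Average power of A*cos(wt) is A^2/2.
P = 6^2 / 2 = 36/2 = 18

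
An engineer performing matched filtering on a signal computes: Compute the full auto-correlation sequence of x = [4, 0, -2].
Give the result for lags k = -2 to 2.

r_xx[k] = sum_m x[m]*x[m+k], indexed from 0, for k = -2 to 2:
  r_xx[-2] = x[2]*x[0] = -8
  r_xx[-1] = x[1]*x[0] + x[2]*x[1] = 0
  r_xx[0] = x[0]*x[0] + x[1]*x[1] + x[2]*x[2] = 20
  r_xx[1] = x[0]*x[1] + x[1]*x[2] = 0
  r_xx[2] = x[0]*x[2] = -8
r_xx = [-8, 0, 20, 0, -8]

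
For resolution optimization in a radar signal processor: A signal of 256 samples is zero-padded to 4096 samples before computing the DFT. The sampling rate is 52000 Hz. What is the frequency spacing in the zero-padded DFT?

Original DFT: N = 256, resolution = f_s/N = 52000/256 = 1625/8 Hz
Zero-padded DFT: N = 4096, resolution = f_s/N = 52000/4096 = 1625/128 Hz
Zero-padding interpolates the spectrum (finer frequency grid)
but does NOT improve the true spectral resolution (ability to resolve close frequencies).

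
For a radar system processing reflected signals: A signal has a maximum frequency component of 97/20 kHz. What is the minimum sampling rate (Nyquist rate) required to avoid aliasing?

By the Nyquist-Shannon sampling theorem,
the minimum sampling rate (Nyquist rate) must be at least 2 * f_max.
Nyquist rate = 2 * 97/20 kHz = 97/10 kHz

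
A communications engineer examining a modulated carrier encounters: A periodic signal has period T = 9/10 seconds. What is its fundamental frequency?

The fundamental frequency is the reciprocal of the period.
f = 1/T = 1/(9/10) = 10/9 Hz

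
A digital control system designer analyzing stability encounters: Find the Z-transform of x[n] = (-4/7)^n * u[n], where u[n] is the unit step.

The Z-transform of a^n * u[n] is z/(z-a) for |z| > |a|.
Here a = -4/7, so X(z) = z/(z - (-4/7)) = 7z/(7z + 4)
ROC: |z| > 4/7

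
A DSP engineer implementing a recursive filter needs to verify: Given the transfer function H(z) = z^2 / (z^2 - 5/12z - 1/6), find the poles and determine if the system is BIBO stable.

Poles are roots of the denominator: z^2 - 5/12z - 1/6 = 0.
Quadratic formula: z = [-(-5/12) +/- sqrt((-5/12)^2 - 4*(-1/6))] / 2
Discriminant = 25/144 + 2/3 = 121/144; sqrt = 11/12.
z = (5/12 +/- 11/12) / 2 => z = 2/3 or z = -1/4.
|p1| = 2/3, |p2| = 1/4.
For BIBO stability, all poles must lie inside the unit circle (|p| < 1).
System is STABLE since both |p| < 1.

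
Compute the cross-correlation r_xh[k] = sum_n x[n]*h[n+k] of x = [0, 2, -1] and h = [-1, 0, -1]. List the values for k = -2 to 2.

Both sequences indexed from 0 and zero outside their support.
Lags with overlap: k = -2 to 2.
  r_xh[-2] = x[2]*h[0] = 1
  r_xh[-1] = x[1]*h[0] + x[2]*h[1] = -2
  r_xh[0] = x[0]*h[0] + x[1]*h[1] + x[2]*h[2] = 1
  r_xh[1] = x[0]*h[1] + x[1]*h[2] = -2
  r_xh[2] = x[0]*h[2] = 0
r_xh = [1, -2, 1, -2, 0] (for k = -2, ..., 2)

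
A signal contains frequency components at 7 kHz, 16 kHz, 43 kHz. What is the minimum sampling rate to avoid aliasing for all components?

The highest frequency component is f_max = 43 kHz.
Nyquist rate = 2 * f_max = 2 * 43 kHz = 86 kHz.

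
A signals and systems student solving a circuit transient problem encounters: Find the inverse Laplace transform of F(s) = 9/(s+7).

Standard pair: k/(s+a) <-> k*e^(-at)*u(t)
With k=9, a=7: f(t) = 9*e^(-7t)*u(t)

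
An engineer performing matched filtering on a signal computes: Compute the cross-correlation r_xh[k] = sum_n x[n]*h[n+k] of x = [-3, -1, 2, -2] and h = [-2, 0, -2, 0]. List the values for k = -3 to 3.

Both sequences indexed from 0 and zero outside their support.
Lags with overlap: k = -3 to 3.
  r_xh[-3] = x[3]*h[0] = 4
  r_xh[-2] = x[2]*h[0] + x[3]*h[1] = -4
  r_xh[-1] = x[1]*h[0] + x[2]*h[1] + x[3]*h[2] = 6
  r_xh[0] = x[0]*h[0] + x[1]*h[1] + x[2]*h[2] + x[3]*h[3] = 2
  r_xh[1] = x[0]*h[1] + x[1]*h[2] + x[2]*h[3] = 2
  r_xh[2] = x[0]*h[2] + x[1]*h[3] = 6
  r_xh[3] = x[0]*h[3] = 0
r_xh = [4, -4, 6, 2, 2, 6, 0] (for k = -3, ..., 3)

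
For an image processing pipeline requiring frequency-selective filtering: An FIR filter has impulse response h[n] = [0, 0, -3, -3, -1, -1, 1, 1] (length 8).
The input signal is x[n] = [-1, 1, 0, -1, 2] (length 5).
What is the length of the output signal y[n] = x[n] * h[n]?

For linear convolution, the output length is:
len(y) = len(x) + len(h) - 1 = 5 + 8 - 1 = 12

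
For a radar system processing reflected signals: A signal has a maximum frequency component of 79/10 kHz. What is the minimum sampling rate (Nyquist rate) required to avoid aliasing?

By the Nyquist-Shannon sampling theorem,
the minimum sampling rate (Nyquist rate) must be at least 2 * f_max.
Nyquist rate = 2 * 79/10 kHz = 79/5 kHz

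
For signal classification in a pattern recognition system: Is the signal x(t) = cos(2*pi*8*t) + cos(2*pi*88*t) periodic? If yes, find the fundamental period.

f1 = 8 Hz, f2 = 88 Hz
Period T1 = 1/8, T2 = 1/88
Ratio T1/T2 = 88/8, which is rational.
The signal is periodic with fundamental period T = 1/GCD(8,88) = 1/8 s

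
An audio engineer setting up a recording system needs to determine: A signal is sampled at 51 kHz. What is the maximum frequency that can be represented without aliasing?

The maximum frequency that can be represented without aliasing
is the Nyquist frequency: f_max = f_s / 2 = 51 kHz / 2 = 51/2 kHz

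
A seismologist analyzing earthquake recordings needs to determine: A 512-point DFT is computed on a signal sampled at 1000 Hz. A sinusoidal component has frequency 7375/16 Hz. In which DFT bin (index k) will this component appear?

DFT frequency resolution = f_s/N = 1000/512 = 125/64 Hz
Bin index k = f_signal / resolution = 7375/16 / 125/64 = 236
The signal frequency 7375/16 Hz falls in DFT bin k = 236.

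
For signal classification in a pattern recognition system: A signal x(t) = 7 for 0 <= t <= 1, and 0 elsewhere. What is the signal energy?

Energy = integral of |x(t)|^2 dt over the signal duration
= 7^2 * 1 = 49 * 1 = 49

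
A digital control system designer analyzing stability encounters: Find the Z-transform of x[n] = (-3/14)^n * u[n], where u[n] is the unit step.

The Z-transform of a^n * u[n] is z/(z-a) for |z| > |a|.
Here a = -3/14, so X(z) = z/(z - (-3/14)) = 14z/(14z + 3)
ROC: |z| > 3/14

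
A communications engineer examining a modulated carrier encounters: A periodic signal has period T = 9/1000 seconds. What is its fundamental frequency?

The fundamental frequency is the reciprocal of the period.
f = 1/T = 1/(9/1000) = 1000/9 Hz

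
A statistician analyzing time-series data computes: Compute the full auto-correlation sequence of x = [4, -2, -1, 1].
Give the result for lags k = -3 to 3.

r_xx[k] = sum_m x[m]*x[m+k], indexed from 0, for k = -3 to 3:
  r_xx[-3] = x[3]*x[0] = 4
  r_xx[-2] = x[2]*x[0] + x[3]*x[1] = -6
  r_xx[-1] = x[1]*x[0] + x[2]*x[1] + x[3]*x[2] = -7
  r_xx[0] = x[0]*x[0] + x[1]*x[1] + x[2]*x[2] + x[3]*x[3] = 22
  r_xx[1] = x[0]*x[1] + x[1]*x[2] + x[2]*x[3] = -7
  r_xx[2] = x[0]*x[2] + x[1]*x[3] = -6
  r_xx[3] = x[0]*x[3] = 4
r_xx = [4, -6, -7, 22, -7, -6, 4]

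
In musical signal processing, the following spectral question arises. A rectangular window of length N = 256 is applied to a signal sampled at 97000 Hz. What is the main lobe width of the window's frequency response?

For a rectangular window of length N,
the main lobe width in frequency is 2*f_s/N.
= 2*97000/256 = 12125/16 Hz
This determines the minimum frequency separation for resolving two sinusoids.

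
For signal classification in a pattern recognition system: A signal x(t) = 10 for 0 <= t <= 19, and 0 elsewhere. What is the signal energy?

Energy = integral of |x(t)|^2 dt over the signal duration
= 10^2 * 19 = 100 * 19 = 1900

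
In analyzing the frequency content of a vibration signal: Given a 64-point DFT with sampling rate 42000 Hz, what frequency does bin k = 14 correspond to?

The frequency of DFT bin k is: f_k = k * f_s / N
f_14 = 14 * 42000 / 64 = 18375/2 Hz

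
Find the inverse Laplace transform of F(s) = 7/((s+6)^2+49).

Standard pair: w/((s+a)^2+w^2) <-> e^(-at)*sin(wt)*u(t)
With a=6, w=7: f(t) = e^(-6t)*sin(7t)*u(t)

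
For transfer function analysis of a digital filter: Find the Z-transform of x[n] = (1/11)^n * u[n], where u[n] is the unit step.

The Z-transform of a^n * u[n] is z/(z-a) for |z| > |a|.
Here a = 1/11, so X(z) = z/(z - (1/11)) = 11z/(11z - 1)
ROC: |z| > 1/11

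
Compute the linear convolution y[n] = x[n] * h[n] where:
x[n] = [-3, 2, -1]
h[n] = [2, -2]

y[n] = sum_k x[k]*h[n-k]. Output length = len(x) + len(h) - 1 = 3 + 2 - 1 = 4.
y[0] = -3*2 = -6
y[1] = 2*2 + -3*-2 = 10
y[2] = -1*2 + 2*-2 = -6
y[3] = -1*-2 = 2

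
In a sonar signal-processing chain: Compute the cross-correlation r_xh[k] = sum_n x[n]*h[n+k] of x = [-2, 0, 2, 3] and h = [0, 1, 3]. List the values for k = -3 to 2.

Both sequences indexed from 0 and zero outside their support.
Lags with overlap: k = -3 to 2.
  r_xh[-3] = x[3]*h[0] = 0
  r_xh[-2] = x[2]*h[0] + x[3]*h[1] = 3
  r_xh[-1] = x[1]*h[0] + x[2]*h[1] + x[3]*h[2] = 11
  r_xh[0] = x[0]*h[0] + x[1]*h[1] + x[2]*h[2] = 6
  r_xh[1] = x[0]*h[1] + x[1]*h[2] = -2
  r_xh[2] = x[0]*h[2] = -6
r_xh = [0, 3, 11, 6, -2, -6] (for k = -3, ..., 2)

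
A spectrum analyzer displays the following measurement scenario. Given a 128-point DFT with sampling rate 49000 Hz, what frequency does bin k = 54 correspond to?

The frequency of DFT bin k is: f_k = k * f_s / N
f_54 = 54 * 49000 / 128 = 165375/8 Hz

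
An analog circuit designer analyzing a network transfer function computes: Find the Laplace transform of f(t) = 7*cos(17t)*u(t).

Standard pair: cos(wt)*u(t) <-> s/(s^2+w^2)
With w = 17: L{7*cos(17t)*u(t)} = 7s/(s^2+289)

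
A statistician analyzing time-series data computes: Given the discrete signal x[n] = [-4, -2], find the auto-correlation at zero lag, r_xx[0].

The auto-correlation at zero lag r_xx[0] equals the signal energy.
r_xx[0] = sum of x[n]^2 = (-4)^2 + (-2)^2
= 16 + 4 = 20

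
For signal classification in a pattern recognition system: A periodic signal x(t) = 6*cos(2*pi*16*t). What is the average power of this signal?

Average power of A*cos(wt) is A^2/2.
P = 6^2 / 2 = 36/2 = 18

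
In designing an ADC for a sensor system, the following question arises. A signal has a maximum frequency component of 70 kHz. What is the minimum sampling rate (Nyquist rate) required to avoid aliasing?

By the Nyquist-Shannon sampling theorem,
the minimum sampling rate (Nyquist rate) must be at least 2 * f_max.
Nyquist rate = 2 * 70 kHz = 140 kHz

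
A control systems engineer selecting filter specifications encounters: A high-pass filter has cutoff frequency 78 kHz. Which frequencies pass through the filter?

A high-pass filter passes all frequencies above the cutoff frequency 78 kHz and attenuates lower frequencies.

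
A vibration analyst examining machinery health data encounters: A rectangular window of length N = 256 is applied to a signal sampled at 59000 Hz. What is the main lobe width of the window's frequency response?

For a rectangular window of length N,
the main lobe width in frequency is 2*f_s/N.
= 2*59000/256 = 7375/16 Hz
This determines the minimum frequency separation for resolving two sinusoids.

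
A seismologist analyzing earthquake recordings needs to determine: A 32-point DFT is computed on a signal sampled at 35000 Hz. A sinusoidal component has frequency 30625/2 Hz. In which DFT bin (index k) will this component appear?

DFT frequency resolution = f_s/N = 35000/32 = 4375/4 Hz
Bin index k = f_signal / resolution = 30625/2 / 4375/4 = 14
The signal frequency 30625/2 Hz falls in DFT bin k = 14.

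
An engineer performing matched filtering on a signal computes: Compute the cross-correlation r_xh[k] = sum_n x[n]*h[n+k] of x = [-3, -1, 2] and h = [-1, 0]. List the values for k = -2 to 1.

Both sequences indexed from 0 and zero outside their support.
Lags with overlap: k = -2 to 1.
  r_xh[-2] = x[2]*h[0] = -2
  r_xh[-1] = x[1]*h[0] + x[2]*h[1] = 1
  r_xh[0] = x[0]*h[0] + x[1]*h[1] = 3
  r_xh[1] = x[0]*h[1] = 0
r_xh = [-2, 1, 3, 0] (for k = -2, ..., 1)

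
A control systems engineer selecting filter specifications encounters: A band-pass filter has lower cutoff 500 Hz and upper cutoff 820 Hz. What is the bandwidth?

Bandwidth = f_high - f_low
= 820 Hz - 500 Hz = 320 Hz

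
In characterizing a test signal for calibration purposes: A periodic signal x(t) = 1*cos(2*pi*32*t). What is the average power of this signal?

Average power of A*cos(wt) is A^2/2.
P = 1^2 / 2 = 1/2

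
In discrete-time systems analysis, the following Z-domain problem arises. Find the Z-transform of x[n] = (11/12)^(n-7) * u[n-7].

Time-shifting property: if X(z) = Z{x[n]}, then Z{x[n-d]} = z^(-d) * X(z)
X(z) = z/(z - 11/12) for x[n] = (11/12)^n * u[n]
Z{x[n-7]} = z^(-7) * z/(z - 11/12) = z^(-6)/(z - 11/12)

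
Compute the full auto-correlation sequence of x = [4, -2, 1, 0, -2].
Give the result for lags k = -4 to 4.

r_xx[k] = sum_m x[m]*x[m+k], indexed from 0, for k = -4 to 4:
  r_xx[-4] = x[4]*x[0] = -8
  r_xx[-3] = x[3]*x[0] + x[4]*x[1] = 4
  r_xx[-2] = x[2]*x[0] + x[3]*x[1] + x[4]*x[2] = 2
  r_xx[-1] = x[1]*x[0] + x[2]*x[1] + x[3]*x[2] + x[4]*x[3] = -10
  r_xx[0] = x[0]*x[0] + x[1]*x[1] + x[2]*x[2] + x[3]*x[3] + x[4]*x[4] = 25
  r_xx[1] = x[0]*x[1] + x[1]*x[2] + x[2]*x[3] + x[3]*x[4] = -10
  r_xx[2] = x[0]*x[2] + x[1]*x[3] + x[2]*x[4] = 2
  r_xx[3] = x[0]*x[3] + x[1]*x[4] = 4
  r_xx[4] = x[0]*x[4] = -8
r_xx = [-8, 4, 2, -10, 25, -10, 2, 4, -8]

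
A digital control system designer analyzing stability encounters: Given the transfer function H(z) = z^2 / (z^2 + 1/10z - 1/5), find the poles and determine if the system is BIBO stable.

Poles are roots of the denominator: z^2 + 1/10z - 1/5 = 0.
Quadratic formula: z = [-(1/10) +/- sqrt((1/10)^2 - 4*(-1/5))] / 2
Discriminant = 1/100 + 4/5 = 81/100; sqrt = 9/10.
z = (-1/10 +/- 9/10) / 2 => z = 2/5 or z = -1/2.
|p1| = 2/5, |p2| = 1/2.
For BIBO stability, all poles must lie inside the unit circle (|p| < 1).
System is STABLE since both |p| < 1.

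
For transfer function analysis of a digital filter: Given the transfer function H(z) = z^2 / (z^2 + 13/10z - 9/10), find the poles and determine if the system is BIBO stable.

Poles are roots of the denominator: z^2 + 13/10z - 9/10 = 0.
Quadratic formula: z = [-(13/10) +/- sqrt((13/10)^2 - 4*(-9/10))] / 2
Discriminant = 169/100 + 18/5 = 529/100; sqrt = 23/10.
z = (-13/10 +/- 23/10) / 2 => z = 1/2 or z = -9/5.
|p1| = 9/5, |p2| = 1/2.
For BIBO stability, all poles must lie inside the unit circle (|p| < 1).
System is UNSTABLE since at least one |p| >= 1.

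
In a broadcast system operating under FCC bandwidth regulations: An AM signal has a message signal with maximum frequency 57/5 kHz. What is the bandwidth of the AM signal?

In AM (double-sideband), the bandwidth is twice the message frequency.
BW = 2 * f_m = 2 * 57/5 kHz = 114/5 kHz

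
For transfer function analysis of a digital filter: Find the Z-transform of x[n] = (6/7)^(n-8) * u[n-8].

Time-shifting property: if X(z) = Z{x[n]}, then Z{x[n-d]} = z^(-d) * X(z)
X(z) = z/(z - 6/7) for x[n] = (6/7)^n * u[n]
Z{x[n-8]} = z^(-8) * z/(z - 6/7) = z^(-7)/(z - 6/7)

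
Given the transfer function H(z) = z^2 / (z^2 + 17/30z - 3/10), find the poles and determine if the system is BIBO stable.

Poles are roots of the denominator: z^2 + 17/30z - 3/10 = 0.
Quadratic formula: z = [-(17/30) +/- sqrt((17/30)^2 - 4*(-3/10))] / 2
Discriminant = 289/900 + 6/5 = 1369/900; sqrt = 37/30.
z = (-17/30 +/- 37/30) / 2 => z = 1/3 or z = -9/10.
|p1| = 9/10, |p2| = 1/3.
For BIBO stability, all poles must lie inside the unit circle (|p| < 1).
System is STABLE since both |p| < 1.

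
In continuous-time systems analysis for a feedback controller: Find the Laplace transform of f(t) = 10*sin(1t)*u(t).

Standard pair: sin(wt)*u(t) <-> w/(s^2+w^2)
With w = 1: L{10*sin(1t)*u(t)} = 10/(s^2+1)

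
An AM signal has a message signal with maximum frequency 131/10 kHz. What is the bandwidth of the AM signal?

In AM (double-sideband), the bandwidth is twice the message frequency.
BW = 2 * f_m = 2 * 131/10 kHz = 131/5 kHz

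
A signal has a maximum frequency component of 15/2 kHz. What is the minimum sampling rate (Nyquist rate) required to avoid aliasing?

By the Nyquist-Shannon sampling theorem,
the minimum sampling rate (Nyquist rate) must be at least 2 * f_max.
Nyquist rate = 2 * 15/2 kHz = 15 kHz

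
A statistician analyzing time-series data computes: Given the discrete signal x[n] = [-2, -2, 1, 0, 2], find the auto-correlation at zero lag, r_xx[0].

The auto-correlation at zero lag r_xx[0] equals the signal energy.
r_xx[0] = sum of x[n]^2 = (-2)^2 + (-2)^2 + 1^2 + 0^2 + 2^2
= 4 + 4 + 1 + 0 + 4 = 13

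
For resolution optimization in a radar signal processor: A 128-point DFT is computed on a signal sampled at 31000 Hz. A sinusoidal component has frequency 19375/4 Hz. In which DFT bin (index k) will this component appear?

DFT frequency resolution = f_s/N = 31000/128 = 3875/16 Hz
Bin index k = f_signal / resolution = 19375/4 / 3875/16 = 20
The signal frequency 19375/4 Hz falls in DFT bin k = 20.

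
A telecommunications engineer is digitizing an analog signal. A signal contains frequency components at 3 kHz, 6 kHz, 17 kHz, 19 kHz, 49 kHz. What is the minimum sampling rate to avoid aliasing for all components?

The highest frequency component is f_max = 49 kHz.
Nyquist rate = 2 * f_max = 2 * 49 kHz = 98 kHz.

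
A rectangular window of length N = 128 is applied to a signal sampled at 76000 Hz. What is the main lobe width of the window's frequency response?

For a rectangular window of length N,
the main lobe width in frequency is 2*f_s/N.
= 2*76000/128 = 2375/2 Hz
This determines the minimum frequency separation for resolving two sinusoids.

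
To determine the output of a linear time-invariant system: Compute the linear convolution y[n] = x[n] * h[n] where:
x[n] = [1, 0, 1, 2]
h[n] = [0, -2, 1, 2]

y[n] = sum_k x[k]*h[n-k]. Output length = len(x) + len(h) - 1 = 4 + 4 - 1 = 7.
y[0] = 1*0 = 0
y[1] = 0*0 + 1*-2 = -2
y[2] = 1*0 + 0*-2 + 1*1 = 1
y[3] = 2*0 + 1*-2 + 0*1 + 1*2 = 0
y[4] = 2*-2 + 1*1 + 0*2 = -3
y[5] = 2*1 + 1*2 = 4
y[6] = 2*2 = 4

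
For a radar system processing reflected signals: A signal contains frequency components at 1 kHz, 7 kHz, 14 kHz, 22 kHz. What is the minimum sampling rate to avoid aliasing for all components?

The highest frequency component is f_max = 22 kHz.
Nyquist rate = 2 * f_max = 2 * 22 kHz = 44 kHz.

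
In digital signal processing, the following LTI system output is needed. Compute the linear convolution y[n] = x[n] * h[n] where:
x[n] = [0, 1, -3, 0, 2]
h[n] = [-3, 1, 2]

y[n] = sum_k x[k]*h[n-k]. Output length = len(x) + len(h) - 1 = 5 + 3 - 1 = 7.
y[0] = 0*-3 = 0
y[1] = 1*-3 + 0*1 = -3
y[2] = -3*-3 + 1*1 + 0*2 = 10
y[3] = 0*-3 + -3*1 + 1*2 = -1
y[4] = 2*-3 + 0*1 + -3*2 = -12
y[5] = 2*1 + 0*2 = 2
y[6] = 2*2 = 4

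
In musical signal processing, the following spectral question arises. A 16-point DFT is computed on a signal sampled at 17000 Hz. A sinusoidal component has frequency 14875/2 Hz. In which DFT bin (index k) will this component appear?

DFT frequency resolution = f_s/N = 17000/16 = 2125/2 Hz
Bin index k = f_signal / resolution = 14875/2 / 2125/2 = 7
The signal frequency 14875/2 Hz falls in DFT bin k = 7.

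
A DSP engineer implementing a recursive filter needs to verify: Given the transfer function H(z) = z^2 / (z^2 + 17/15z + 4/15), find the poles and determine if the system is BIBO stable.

Poles are roots of the denominator: z^2 + 17/15z + 4/15 = 0.
Quadratic formula: z = [-(17/15) +/- sqrt((17/15)^2 - 4*(4/15))] / 2
Discriminant = 289/225 - 16/15 = 49/225; sqrt = 7/15.
z = (-17/15 +/- 7/15) / 2 => z = -1/3 or z = -4/5.
|p1| = 1/3, |p2| = 4/5.
For BIBO stability, all poles must lie inside the unit circle (|p| < 1).
System is STABLE since both |p| < 1.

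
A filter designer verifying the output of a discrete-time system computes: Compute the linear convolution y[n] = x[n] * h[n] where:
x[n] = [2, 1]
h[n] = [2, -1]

y[n] = sum_k x[k]*h[n-k]. Output length = len(x) + len(h) - 1 = 2 + 2 - 1 = 3.
y[0] = 2*2 = 4
y[1] = 1*2 + 2*-1 = 0
y[2] = 1*-1 = -1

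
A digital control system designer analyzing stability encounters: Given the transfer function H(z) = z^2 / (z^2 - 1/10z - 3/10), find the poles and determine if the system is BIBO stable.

Poles are roots of the denominator: z^2 - 1/10z - 3/10 = 0.
Quadratic formula: z = [-(-1/10) +/- sqrt((-1/10)^2 - 4*(-3/10))] / 2
Discriminant = 1/100 + 6/5 = 121/100; sqrt = 11/10.
z = (1/10 +/- 11/10) / 2 => z = 3/5 or z = -1/2.
|p1| = 1/2, |p2| = 3/5.
For BIBO stability, all poles must lie inside the unit circle (|p| < 1).
System is STABLE since both |p| < 1.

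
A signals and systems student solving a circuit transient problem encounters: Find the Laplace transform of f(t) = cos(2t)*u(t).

Standard pair: cos(wt)*u(t) <-> s/(s^2+w^2)
With w = 2: L{cos(2t)*u(t)} = s/(s^2+4)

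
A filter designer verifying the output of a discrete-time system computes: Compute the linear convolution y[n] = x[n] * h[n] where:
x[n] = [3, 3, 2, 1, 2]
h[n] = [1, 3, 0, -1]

y[n] = sum_k x[k]*h[n-k]. Output length = len(x) + len(h) - 1 = 5 + 4 - 1 = 8.
y[0] = 3*1 = 3
y[1] = 3*1 + 3*3 = 12
y[2] = 2*1 + 3*3 + 3*0 = 11
y[3] = 1*1 + 2*3 + 3*0 + 3*-1 = 4
y[4] = 2*1 + 1*3 + 2*0 + 3*-1 = 2
y[5] = 2*3 + 1*0 + 2*-1 = 4
y[6] = 2*0 + 1*-1 = -1
y[7] = 2*-1 = -2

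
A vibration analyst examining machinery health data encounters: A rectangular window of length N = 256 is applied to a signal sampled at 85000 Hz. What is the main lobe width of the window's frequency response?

For a rectangular window of length N,
the main lobe width in frequency is 2*f_s/N.
= 2*85000/256 = 10625/16 Hz
This determines the minimum frequency separation for resolving two sinusoids.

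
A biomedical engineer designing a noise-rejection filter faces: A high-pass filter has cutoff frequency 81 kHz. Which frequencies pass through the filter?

A high-pass filter passes all frequencies above the cutoff frequency 81 kHz and attenuates lower frequencies.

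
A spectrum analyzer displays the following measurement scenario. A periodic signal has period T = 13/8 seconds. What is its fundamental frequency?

The fundamental frequency is the reciprocal of the period.
f = 1/T = 1/(13/8) = 8/13 Hz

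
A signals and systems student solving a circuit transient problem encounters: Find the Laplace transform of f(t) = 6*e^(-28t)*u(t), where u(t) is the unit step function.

Standard Laplace transform pair:
e^(-at)*u(t) <-> 1/(s+a)
With a = 28: L{6*e^(-28t)*u(t)} = 6/(s+28), ROC: Re(s) > -28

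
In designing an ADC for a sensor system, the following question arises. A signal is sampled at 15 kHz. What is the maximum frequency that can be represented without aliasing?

The maximum frequency that can be represented without aliasing
is the Nyquist frequency: f_max = f_s / 2 = 15 kHz / 2 = 15/2 kHz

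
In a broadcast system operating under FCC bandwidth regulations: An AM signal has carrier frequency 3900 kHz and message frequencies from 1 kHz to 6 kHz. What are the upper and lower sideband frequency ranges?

Upper sideband (USB) = fc + [fm_low, fm_high] = 3900 + [1, 6] = [3901, 3906] kHz
Lower sideband (LSB) = fc - [fm_high, fm_low] = 3900 - [6, 1] = [3894, 3899] kHz
Total occupied spectrum: 3894 kHz to 3906 kHz (plus carrier at 3900 kHz)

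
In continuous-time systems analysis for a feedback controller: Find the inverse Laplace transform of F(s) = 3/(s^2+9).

Standard pair: w/(s^2+w^2) <-> sin(wt)*u(t)
Recognize w^2 = 9, so w = 3; numerator 3 = 1*3.
f(t) = sin(3t)*u(t)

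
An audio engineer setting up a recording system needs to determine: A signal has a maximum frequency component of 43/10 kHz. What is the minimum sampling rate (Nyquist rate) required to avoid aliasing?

By the Nyquist-Shannon sampling theorem,
the minimum sampling rate (Nyquist rate) must be at least 2 * f_max.
Nyquist rate = 2 * 43/10 kHz = 43/5 kHz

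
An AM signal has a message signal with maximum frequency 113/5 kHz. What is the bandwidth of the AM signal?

In AM (double-sideband), the bandwidth is twice the message frequency.
BW = 2 * f_m = 2 * 113/5 kHz = 226/5 kHz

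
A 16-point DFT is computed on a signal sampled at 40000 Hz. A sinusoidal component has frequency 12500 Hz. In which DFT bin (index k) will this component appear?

DFT frequency resolution = f_s/N = 40000/16 = 2500 Hz
Bin index k = f_signal / resolution = 12500 / 2500 = 5
The signal frequency 12500 Hz falls in DFT bin k = 5.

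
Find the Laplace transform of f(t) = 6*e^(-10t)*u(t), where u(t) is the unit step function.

Standard Laplace transform pair:
e^(-at)*u(t) <-> 1/(s+a)
With a = 10: L{6*e^(-10t)*u(t)} = 6/(s+10), ROC: Re(s) > -10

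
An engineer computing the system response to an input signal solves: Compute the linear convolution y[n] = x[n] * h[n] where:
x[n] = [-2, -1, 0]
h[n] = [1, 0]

y[n] = sum_k x[k]*h[n-k]. Output length = len(x) + len(h) - 1 = 3 + 2 - 1 = 4.
y[0] = -2*1 = -2
y[1] = -1*1 + -2*0 = -1
y[2] = 0*1 + -1*0 = 0
y[3] = 0*0 = 0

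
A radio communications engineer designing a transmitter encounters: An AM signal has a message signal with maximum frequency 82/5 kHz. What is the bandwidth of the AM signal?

In AM (double-sideband), the bandwidth is twice the message frequency.
BW = 2 * f_m = 2 * 82/5 kHz = 164/5 kHz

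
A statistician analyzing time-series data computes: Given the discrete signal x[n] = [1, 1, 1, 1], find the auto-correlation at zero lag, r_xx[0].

The auto-correlation at zero lag r_xx[0] equals the signal energy.
r_xx[0] = sum of x[n]^2 = 1^2 + 1^2 + 1^2 + 1^2
= 1 + 1 + 1 + 1 = 4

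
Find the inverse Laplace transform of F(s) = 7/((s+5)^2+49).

Standard pair: w/((s+a)^2+w^2) <-> e^(-at)*sin(wt)*u(t)
With a=5, w=7: f(t) = e^(-5t)*sin(7t)*u(t)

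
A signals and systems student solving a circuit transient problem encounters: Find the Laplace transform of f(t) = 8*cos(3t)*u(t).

Standard pair: cos(wt)*u(t) <-> s/(s^2+w^2)
With w = 3: L{8*cos(3t)*u(t)} = 8s/(s^2+9)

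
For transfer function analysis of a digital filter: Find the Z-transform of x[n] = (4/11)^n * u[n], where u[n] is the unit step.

The Z-transform of a^n * u[n] is z/(z-a) for |z| > |a|.
Here a = 4/11, so X(z) = z/(z - (4/11)) = 11z/(11z - 4)
ROC: |z| > 4/11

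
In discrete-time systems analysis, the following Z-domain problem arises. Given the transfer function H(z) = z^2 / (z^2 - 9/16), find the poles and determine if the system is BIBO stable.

Poles are roots of the denominator: z^2 - 9/16 = 0.
Quadratic formula: z = [-(0) +/- sqrt((0)^2 - 4*(-9/16))] / 2
Discriminant = 0 + 9/4 = 9/4; sqrt = 3/2.
z = (0 +/- 3/2) / 2 => z = 3/4 or z = -3/4.
|p1| = 3/4, |p2| = 3/4.
For BIBO stability, all poles must lie inside the unit circle (|p| < 1).
System is STABLE since both |p| < 1.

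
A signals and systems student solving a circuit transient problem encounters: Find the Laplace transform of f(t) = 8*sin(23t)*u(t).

Standard pair: sin(wt)*u(t) <-> w/(s^2+w^2)
With w = 23: L{8*sin(23t)*u(t)} = 184/(s^2+529)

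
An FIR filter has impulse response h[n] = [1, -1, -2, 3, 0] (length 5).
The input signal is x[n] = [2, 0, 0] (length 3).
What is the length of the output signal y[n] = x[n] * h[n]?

For linear convolution, the output length is:
len(y) = len(x) + len(h) - 1 = 3 + 5 - 1 = 7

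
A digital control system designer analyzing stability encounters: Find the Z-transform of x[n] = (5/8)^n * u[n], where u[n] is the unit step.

The Z-transform of a^n * u[n] is z/(z-a) for |z| > |a|.
Here a = 5/8, so X(z) = z/(z - (5/8)) = 8z/(8z - 5)
ROC: |z| > 5/8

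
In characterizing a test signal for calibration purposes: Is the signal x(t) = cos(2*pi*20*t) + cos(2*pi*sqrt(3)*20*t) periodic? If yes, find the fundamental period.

f1 = 20 Hz, f2 = 20*sqrt(3) Hz
Ratio f2/f1 = sqrt(3), which is irrational.
Since the frequency ratio is irrational, no common period exists.
The signal is not periodic.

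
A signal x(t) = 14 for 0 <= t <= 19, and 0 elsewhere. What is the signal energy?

Energy = integral of |x(t)|^2 dt over the signal duration
= 14^2 * 19 = 196 * 19 = 3724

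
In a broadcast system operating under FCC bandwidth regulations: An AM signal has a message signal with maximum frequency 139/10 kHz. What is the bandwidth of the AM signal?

In AM (double-sideband), the bandwidth is twice the message frequency.
BW = 2 * f_m = 2 * 139/10 kHz = 139/5 kHz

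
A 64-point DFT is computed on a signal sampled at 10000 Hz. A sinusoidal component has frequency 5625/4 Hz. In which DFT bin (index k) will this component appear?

DFT frequency resolution = f_s/N = 10000/64 = 625/4 Hz
Bin index k = f_signal / resolution = 5625/4 / 625/4 = 9
The signal frequency 5625/4 Hz falls in DFT bin k = 9.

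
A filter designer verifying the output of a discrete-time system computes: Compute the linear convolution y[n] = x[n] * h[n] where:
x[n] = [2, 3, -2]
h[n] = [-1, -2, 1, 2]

y[n] = sum_k x[k]*h[n-k]. Output length = len(x) + len(h) - 1 = 3 + 4 - 1 = 6.
y[0] = 2*-1 = -2
y[1] = 3*-1 + 2*-2 = -7
y[2] = -2*-1 + 3*-2 + 2*1 = -2
y[3] = -2*-2 + 3*1 + 2*2 = 11
y[4] = -2*1 + 3*2 = 4
y[5] = -2*2 = -4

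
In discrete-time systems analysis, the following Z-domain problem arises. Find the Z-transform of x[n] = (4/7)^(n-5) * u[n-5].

Time-shifting property: if X(z) = Z{x[n]}, then Z{x[n-d]} = z^(-d) * X(z)
X(z) = z/(z - 4/7) for x[n] = (4/7)^n * u[n]
Z{x[n-5]} = z^(-5) * z/(z - 4/7) = z^(-4)/(z - 4/7)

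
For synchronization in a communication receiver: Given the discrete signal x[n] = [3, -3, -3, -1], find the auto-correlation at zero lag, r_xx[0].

The auto-correlation at zero lag r_xx[0] equals the signal energy.
r_xx[0] = sum of x[n]^2 = 3^2 + (-3)^2 + (-3)^2 + (-1)^2
= 9 + 9 + 9 + 1 = 28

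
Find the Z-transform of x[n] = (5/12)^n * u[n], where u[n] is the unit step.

The Z-transform of a^n * u[n] is z/(z-a) for |z| > |a|.
Here a = 5/12, so X(z) = z/(z - (5/12)) = 12z/(12z - 5)
ROC: |z| > 5/12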